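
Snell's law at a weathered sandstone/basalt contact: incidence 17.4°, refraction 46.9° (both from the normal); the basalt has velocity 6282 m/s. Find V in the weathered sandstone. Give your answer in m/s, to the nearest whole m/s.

Snell's law: sin 17.4°/V₁ = sin 46.9°/V₂.
V₁ = V₂·sin 17.4°/sin 46.9° = 6282 × 0.4096 = 2572.82 m/s.

2573 m/s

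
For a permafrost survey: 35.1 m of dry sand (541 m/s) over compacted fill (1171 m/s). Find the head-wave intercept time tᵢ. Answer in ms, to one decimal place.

115.1 ms

θ_c = arcsin(V₁/V₂) = arcsin(541/1171) = 27.52°; cos θ_c = 0.8869.
tᵢ = 2h·cos θ_c / V₁ = 2·35.1·0.8869 / 541 = 0.11508 s.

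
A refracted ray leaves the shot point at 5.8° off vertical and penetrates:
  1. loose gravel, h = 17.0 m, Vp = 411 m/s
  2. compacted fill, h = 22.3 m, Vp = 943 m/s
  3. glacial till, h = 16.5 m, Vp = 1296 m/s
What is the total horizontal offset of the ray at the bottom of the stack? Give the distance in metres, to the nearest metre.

13 m

Apply Snell's law at each interface; in layer i the horizontal offset is hᵢ·tan θᵢ.
Layer 1: θ = 5.80°; offset = 17.0·tan 5.80° = 1.727 m.
Layer 2: sin θ = 943·sin 5.8°/411 = 0.2319, θ = 13.41°; offset = 22.3·tan 13.41° = 5.315 m.
Layer 3: sin θ = 1296·sin 5.8°/411 = 0.3187, θ = 18.58°; offset = 16.5·tan 18.58° = 5.547 m.
Total horizontal offset = 12.589 m.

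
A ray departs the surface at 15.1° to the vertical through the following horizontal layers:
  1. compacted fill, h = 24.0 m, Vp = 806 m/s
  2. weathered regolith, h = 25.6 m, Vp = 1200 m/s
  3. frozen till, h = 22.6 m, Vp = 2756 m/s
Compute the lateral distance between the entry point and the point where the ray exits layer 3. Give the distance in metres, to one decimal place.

61.5 m

Ray parameter p = sin 15.1° / 806 m/s = 3.2321e-04 s/m.
Layer 1: θ = 15.10°; offset = 24.0·tan 15.10° = 6.476 m.
Layer 2: sin θ = p·1200 = 0.3878 → θ = 22.82°; offset = 25.6·tan 22.82° = 10.772 m.
Layer 3: sin θ = p·2756 = 0.8908 → θ = 62.97°; offset = 22.6·tan 62.97° = 44.295 m.
Summing the layer offsets gives 61.543 m.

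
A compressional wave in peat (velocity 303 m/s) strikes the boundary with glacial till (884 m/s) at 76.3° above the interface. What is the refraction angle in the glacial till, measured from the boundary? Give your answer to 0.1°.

Convert to the normal: θ₁ = 90° − 76.3° = 13.7°.
Snell's law: sin θ₂ = (V₂/V₁)·sin θ₁ = (884/303)·sin 13.7° = 0.6910.
θ₂ = sin⁻¹(0.6910) = 43.71° (from vertical).
From the interface: 90° − 43.71° = 46.29°.

46.3°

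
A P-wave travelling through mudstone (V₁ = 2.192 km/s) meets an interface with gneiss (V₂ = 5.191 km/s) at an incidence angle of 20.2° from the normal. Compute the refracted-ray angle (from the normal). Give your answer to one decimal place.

sin θ₁/V₁ = sin θ₂/V₂ ⇒ sin θ₂ = 5.191·sin 20.2°/2.192 = 5.191·0.3453/2.192 = 0.8177.
θ₂ = arcsin 0.8177 = 54.86° from the normal.

54.9°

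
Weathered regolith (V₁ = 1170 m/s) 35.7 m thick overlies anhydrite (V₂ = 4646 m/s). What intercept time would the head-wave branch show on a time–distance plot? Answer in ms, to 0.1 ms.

59.1 ms

tᵢ = 2h·√(V₂²−V₁²)/(V₁V₂).
√(V₂²−V₁²) = √(4646²−1170²) = 4496.3 m/s.
tᵢ = 2·35.7·4496.3/(1170·4646) = 0.05906 s.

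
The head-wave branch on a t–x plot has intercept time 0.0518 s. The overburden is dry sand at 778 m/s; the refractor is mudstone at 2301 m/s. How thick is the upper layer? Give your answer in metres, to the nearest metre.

h = tᵢ·V₁·V₂ / (2·√(V₂²−V₁²)).
√(V₂²−V₁²) = √(2301² − 778²) = 2165.5 m/s.
h = 0.0518 s × 778 × 2301 / (2 × 2165.5) = 21.41 m.

21 m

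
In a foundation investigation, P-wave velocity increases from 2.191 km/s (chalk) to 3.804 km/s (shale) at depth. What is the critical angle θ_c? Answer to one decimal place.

At critical incidence the refracted ray runs along the interface (θ₂ = 90°), so sin θ_c = V₁/V₂.
θ_c = arcsin(2.191/3.804) = arcsin 0.5760 = 35.17°.

35.2°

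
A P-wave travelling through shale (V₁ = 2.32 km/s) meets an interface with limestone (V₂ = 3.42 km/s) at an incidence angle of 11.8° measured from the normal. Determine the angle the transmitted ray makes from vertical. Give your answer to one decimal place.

17.5°

Snell's law: sin θ₂ = (V₂/V₁)·sin θ₁ = (3.42/2.32)·sin 11.8° = 0.3015.
θ₂ = arcsin 0.3015 = 17.55° from the normal.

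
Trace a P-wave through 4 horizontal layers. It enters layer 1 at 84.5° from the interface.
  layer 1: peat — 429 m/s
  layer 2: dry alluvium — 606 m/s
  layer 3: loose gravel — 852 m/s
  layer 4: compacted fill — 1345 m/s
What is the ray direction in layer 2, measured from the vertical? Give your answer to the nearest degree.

From the normal: θ₁ = 90° − 84.5° = 5.5°.
Ray parameter p = sin 5.5° / 429 = 2.2342e-04 s/m.
sin θ_2 = p·V_2 = 2.2342e-04 × 606 = 0.1354.
θ_2 = arcsin 0.1354 = 7.78°.

8°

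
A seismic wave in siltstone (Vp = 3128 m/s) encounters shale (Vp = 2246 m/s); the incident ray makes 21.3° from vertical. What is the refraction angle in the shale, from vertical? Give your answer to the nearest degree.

15°

sin θ₁/V₁ = sin θ₂/V₂ ⇒ sin θ₂ = 2246·sin 21.3°/3128 = 2246·0.3633/3128 = 0.2608.
θ₂ = sin⁻¹(0.2608) = 15.12° (from vertical).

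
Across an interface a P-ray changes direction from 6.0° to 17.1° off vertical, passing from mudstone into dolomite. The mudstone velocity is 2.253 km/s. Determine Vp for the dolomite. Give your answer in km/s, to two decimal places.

6.34 km/s

Snell's law: sin 6.0°/V₁ = sin 17.1°/V₂.
V₂ = V₁·sin 17.1°/sin 6.0° = 2.253 × 2.8130 = 6.34 km/s.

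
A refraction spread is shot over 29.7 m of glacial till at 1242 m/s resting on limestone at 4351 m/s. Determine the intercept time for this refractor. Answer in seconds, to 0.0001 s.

tᵢ = 2h·√(V₂²−V₁²)/(V₁V₂).
√(V₂²−V₁²) = √(4351²−1242²) = 4170.0 m/s.
tᵢ = 2·29.7·4170.0/(1242·4351) = 0.04584 s.

0.0458 s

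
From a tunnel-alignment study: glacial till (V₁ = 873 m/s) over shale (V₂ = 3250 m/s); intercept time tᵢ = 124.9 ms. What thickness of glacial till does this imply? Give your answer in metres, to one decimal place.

θ_c = arcsin(873/3250) = 15.58°; cos θ_c = 0.9632.
tᵢ = 2h cos θ_c/V₁ ⇒ h = tᵢ·V₁/(2 cos θ_c) = 0.1249·873/(2·0.9632) = 56.60 m.

56.6 m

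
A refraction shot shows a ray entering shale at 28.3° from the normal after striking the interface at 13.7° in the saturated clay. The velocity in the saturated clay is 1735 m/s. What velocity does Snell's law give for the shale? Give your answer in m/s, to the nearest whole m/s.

3473 m/s

Snell's law: sin 13.7°/V₁ = sin 28.3°/V₂.
V₂ = V₁·sin 28.3°/sin 13.7° = 1735 × 2.0017 = 3473.02 m/s.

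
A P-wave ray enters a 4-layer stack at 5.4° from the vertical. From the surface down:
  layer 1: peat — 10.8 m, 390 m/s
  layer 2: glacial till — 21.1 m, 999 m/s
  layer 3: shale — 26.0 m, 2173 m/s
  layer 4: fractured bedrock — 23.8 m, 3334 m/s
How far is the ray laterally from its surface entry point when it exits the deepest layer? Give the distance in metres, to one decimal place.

54.5 m

p = sin θ₁/V₁ = sin 5.4°/390 = 2.4130e-04 s/m is conserved through the stack.
Layer 1: θ = 5.40°; offset = 10.8·tan 5.40° = 1.021 m.
Layer 2: sin θ = p·999 = 0.2411 → θ = 13.95°; offset = 21.1·tan 13.95° = 5.241 m.
Layer 3: sin θ = p·2173 = 0.5244 → θ = 31.62°; offset = 26.0·tan 31.62° = 16.011 m.
Layer 4: sin θ = p·3334 = 0.8045 → θ = 53.56°; offset = 23.8·tan 53.56° = 32.237 m.
Total horizontal offset = 54.510 m.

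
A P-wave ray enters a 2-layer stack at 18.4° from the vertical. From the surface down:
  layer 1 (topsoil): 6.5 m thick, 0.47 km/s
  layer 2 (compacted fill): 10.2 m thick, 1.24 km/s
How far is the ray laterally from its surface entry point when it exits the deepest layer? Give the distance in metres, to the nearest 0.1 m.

17.5 m

Ray parameter p = sin 18.4° / 0.47 km/s = 6.7159e-01 s/km.
Layer 1: θ = 18.40°; offset = 6.5·tan 18.40° = 2.162 m.
Layer 2: sin θ = p·1.24 = 0.8328 → θ = 56.38°; offset = 10.2·tan 56.38° = 15.344 m.
Σ offsets = 17.506 m.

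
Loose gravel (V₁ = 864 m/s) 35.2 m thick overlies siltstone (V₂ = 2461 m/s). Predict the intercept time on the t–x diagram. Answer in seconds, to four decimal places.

tᵢ = 2h·√(V₂²−V₁²)/(V₁V₂).
√(V₂²−V₁²) = √(2461²−864²) = 2304.3 m/s.
tᵢ = 2·35.2·2304.3/(864·2461) = 0.07629 s.

0.0763 s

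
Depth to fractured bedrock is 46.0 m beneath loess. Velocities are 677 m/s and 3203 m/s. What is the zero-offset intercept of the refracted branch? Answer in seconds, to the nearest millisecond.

0.133 s

θ_c = arcsin(V₁/V₂) = arcsin(677/3203) = 12.20°; cos θ_c = 0.9774.
tᵢ = 2h·cos θ_c / V₁ = 2·46.0·0.9774 / 677 = 0.13282 s.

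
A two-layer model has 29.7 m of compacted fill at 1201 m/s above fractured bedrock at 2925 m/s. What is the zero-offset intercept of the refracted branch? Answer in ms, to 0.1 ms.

θ_c = arcsin(V₁/V₂) = arcsin(1201/2925) = 24.24°; cos θ_c = 0.9118.
tᵢ = 2h·cos θ_c / V₁ = 2·29.7·0.9118 / 1201 = 0.04510 s.

45.1 ms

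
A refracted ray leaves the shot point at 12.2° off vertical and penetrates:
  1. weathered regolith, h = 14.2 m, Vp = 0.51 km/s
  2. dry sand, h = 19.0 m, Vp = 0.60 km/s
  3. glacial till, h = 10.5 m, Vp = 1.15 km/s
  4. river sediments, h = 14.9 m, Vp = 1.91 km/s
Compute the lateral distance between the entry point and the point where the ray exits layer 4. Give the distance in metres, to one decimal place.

32.9 m

Ray parameter p = sin 12.2° / 0.51 km/s = 4.1436e-01 s/km.
Layer 1: θ = 12.20°; offset = 14.2·tan 12.20° = 3.070 m.
Layer 2: sin θ = p·0.60 = 0.2486 → θ = 14.40°; offset = 19.0·tan 14.40° = 4.877 m.
Layer 3: sin θ = p·1.15 = 0.4765 → θ = 28.46°; offset = 10.5·tan 28.46° = 5.691 m.
Layer 4: sin θ = p·1.91 = 0.7914 → θ = 52.32°; offset = 14.9·tan 52.32° = 19.292 m.
Summing the layer offsets gives 32.930 m.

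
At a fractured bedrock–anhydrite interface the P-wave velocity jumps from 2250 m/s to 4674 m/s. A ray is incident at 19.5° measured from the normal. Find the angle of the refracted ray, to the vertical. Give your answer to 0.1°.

43.9°

Snell's law: sin θ₂ = (V₂/V₁)·sin θ₁ = (4674/2250)·sin 19.5° = 0.6934.
θ₂ = arcsin 0.6934 = 43.90° from the normal.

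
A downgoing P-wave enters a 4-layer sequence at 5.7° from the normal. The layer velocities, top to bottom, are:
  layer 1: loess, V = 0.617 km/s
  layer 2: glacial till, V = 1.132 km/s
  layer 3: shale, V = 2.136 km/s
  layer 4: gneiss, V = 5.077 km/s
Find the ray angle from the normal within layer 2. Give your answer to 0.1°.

10.5°

Snell's law across each interface conserves sin θ / V, so sin θ_2 = V_2·sin θ₁/V₁.
sin θ_2 = 1.132 × sin 5.7° / 0.617 = 0.1822.
θ_2 = arcsin 0.1822 = 10.50°.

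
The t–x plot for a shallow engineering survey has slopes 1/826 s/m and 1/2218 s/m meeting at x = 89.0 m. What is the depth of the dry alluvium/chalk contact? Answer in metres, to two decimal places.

x_cross = 2h·√((V₂+V₁)/(V₂−V₁)) → h = x_cross / (2·√((V₂+V₁)/(V₂−V₁))).
√((V₂+V₁)/(V₂−V₁)) = √((2218+826)/(2218−826)) = 1.4788.
h = 89.0 / (2·1.4788) = 30.09 m.

30.09 m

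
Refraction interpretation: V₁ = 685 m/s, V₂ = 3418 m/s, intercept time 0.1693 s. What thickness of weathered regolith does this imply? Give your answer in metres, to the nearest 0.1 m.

θ_c = arcsin(685/3418) = 11.56°; cos θ_c = 0.9797.
tᵢ = 2h cos θ_c/V₁ ⇒ h = tᵢ·V₁/(2 cos θ_c) = 0.1693·685/(2·0.9797) = 59.19 m.

59.2 m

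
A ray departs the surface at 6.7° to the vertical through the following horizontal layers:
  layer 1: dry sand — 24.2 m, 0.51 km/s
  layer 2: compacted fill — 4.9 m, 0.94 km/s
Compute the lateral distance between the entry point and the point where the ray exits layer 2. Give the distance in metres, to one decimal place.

3.9 m

Ray parameter p = sin 6.7° / 0.51 km/s = 2.2877e-01 s/km.
Layer 1: θ = 6.70°; offset = 24.2·tan 6.70° = 2.843 m.
Layer 2: sin θ = p·0.94 = 0.2150 → θ = 12.42°; offset = 4.9·tan 12.42° = 1.079 m.
Total horizontal offset = 3.922 m.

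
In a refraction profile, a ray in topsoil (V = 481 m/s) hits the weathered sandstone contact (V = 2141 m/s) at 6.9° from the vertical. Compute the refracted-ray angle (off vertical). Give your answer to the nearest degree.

32°

sin θ₁/V₁ = sin θ₂/V₂ ⇒ sin θ₂ = 2141·sin 6.9°/481 = 2141·0.1201/481 = 0.5347.
θ₂ = arcsin 0.5347 = 32.33° from the normal.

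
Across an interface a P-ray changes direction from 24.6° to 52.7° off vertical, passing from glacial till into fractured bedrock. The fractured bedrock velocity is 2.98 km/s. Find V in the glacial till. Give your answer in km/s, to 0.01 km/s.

sin 24.6° = 0.4163; sin 52.7° = 0.7955.
V₁ = V₂·(sin θ₁/sin θ₂) = 2.98·(0.4163/0.7955) = 1.56 km/s.

1.56 km/s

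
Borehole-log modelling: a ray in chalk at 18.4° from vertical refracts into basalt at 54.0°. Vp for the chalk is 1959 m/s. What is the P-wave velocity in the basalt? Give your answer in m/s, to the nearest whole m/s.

5021 m/s

Snell's law: sin 18.4°/V₁ = sin 54.0°/V₂.
V₂ = V₁·sin 54.0°/sin 18.4° = 1959 × 2.5630 = 5020.97 m/s.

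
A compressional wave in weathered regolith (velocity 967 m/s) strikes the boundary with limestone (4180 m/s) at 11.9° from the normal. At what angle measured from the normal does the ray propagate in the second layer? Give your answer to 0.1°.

sin θ₁/V₁ = sin θ₂/V₂ ⇒ sin θ₂ = 4180·sin 11.9°/967 = 4180·0.2062/967 = 0.8913.
θ₂ = sin⁻¹(0.8913) = 63.04° (from vertical).

63.0°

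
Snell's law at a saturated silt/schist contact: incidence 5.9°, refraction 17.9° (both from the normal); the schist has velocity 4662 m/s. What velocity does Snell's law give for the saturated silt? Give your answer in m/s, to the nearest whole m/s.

sin 5.9° = 0.1028; sin 17.9° = 0.3074.
V₁ = V₂·(sin θ₁/sin θ₂) = 4662·(0.1028/0.3074) = 1559.16 m/s.

1559 m/s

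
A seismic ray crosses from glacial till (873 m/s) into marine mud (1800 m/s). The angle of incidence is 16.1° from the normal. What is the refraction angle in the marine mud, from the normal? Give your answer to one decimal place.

34.9°

Snell's law: sin θ₂ = (V₂/V₁)·sin θ₁ = (1800/873)·sin 16.1° = 0.5718.
θ₂ = sin⁻¹(0.5718) = 34.87° (from vertical).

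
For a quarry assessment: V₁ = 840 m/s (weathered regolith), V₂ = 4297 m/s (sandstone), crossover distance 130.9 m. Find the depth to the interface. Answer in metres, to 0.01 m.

53.69 m

h = (x_cross/2)·√((V₂−V₁)/(V₂+V₁)).
(V₂−V₁)/(V₂+V₁) = (4297−840)/(4297+840) = 0.6730; √ = 0.8203.
h = (130.9/2)·0.8203 = 53.69 m.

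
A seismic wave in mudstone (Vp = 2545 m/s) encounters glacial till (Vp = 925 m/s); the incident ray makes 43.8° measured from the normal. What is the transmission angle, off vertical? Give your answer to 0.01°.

14.57°

sin θ₁/V₁ = sin θ₂/V₂ ⇒ sin θ₂ = 925·sin 43.8°/2545 = 925·0.6921/2545 = 0.2516.
θ₂ = arcsin 0.2516 = 14.57° from the normal.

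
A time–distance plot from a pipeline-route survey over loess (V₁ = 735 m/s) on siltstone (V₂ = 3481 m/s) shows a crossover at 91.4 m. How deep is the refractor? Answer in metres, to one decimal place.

36.9 m

x_cross = 2h·√((V₂+V₁)/(V₂−V₁)) → h = x_cross / (2·√((V₂+V₁)/(V₂−V₁))).
√((V₂+V₁)/(V₂−V₁)) = √((3481+735)/(3481−735)) = 1.2391.
h = 91.4 / (2·1.2391) = 36.88 m.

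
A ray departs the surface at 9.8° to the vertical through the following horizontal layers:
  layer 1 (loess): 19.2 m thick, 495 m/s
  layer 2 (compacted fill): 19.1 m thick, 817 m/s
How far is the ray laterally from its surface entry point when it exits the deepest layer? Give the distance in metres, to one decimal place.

8.9 m

p = sin θ₁/V₁ = sin 9.8°/495 = 3.4386e-04 s/m is conserved through the stack.
Layer 1: θ = 9.80°; offset = 19.2·tan 9.80° = 3.316 m.
Layer 2: sin θ = p·817 = 0.2809 → θ = 16.32°; offset = 19.1·tan 16.32° = 5.591 m.
Summing the layer offsets gives 8.907 m.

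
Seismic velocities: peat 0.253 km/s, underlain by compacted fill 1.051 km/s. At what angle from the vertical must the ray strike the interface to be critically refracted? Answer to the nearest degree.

14°

Critical incidence: sin θ_c = V₁/V₂ = 0.253/1.051 = 0.2407.
θ_c = arcsin 0.2407 = 13.93°.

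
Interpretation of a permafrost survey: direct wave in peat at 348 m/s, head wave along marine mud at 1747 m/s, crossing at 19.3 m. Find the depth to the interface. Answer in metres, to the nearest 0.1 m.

x_cross = 2h·√((V₂+V₁)/(V₂−V₁)) → h = x_cross / (2·√((V₂+V₁)/(V₂−V₁))).
√((V₂+V₁)/(V₂−V₁)) = √((1747+348)/(1747−348)) = 1.2237.
h = 19.3 / (2·1.2237) = 7.89 m.

7.9 m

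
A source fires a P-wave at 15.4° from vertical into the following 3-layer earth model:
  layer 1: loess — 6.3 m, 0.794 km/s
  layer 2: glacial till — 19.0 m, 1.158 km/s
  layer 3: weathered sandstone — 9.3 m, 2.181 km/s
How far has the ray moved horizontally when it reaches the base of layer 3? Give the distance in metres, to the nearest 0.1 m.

Apply Snell's law at each interface; in layer i the horizontal offset is hᵢ·tan θᵢ.
Layer 1: θ = 15.40°; offset = 6.3·tan 15.40° = 1.735 m.
Layer 2: sin θ = 1.158·sin 15.4°/0.794 = 0.3873, θ = 22.79°; offset = 19.0·tan 22.79° = 7.982 m.
Layer 3: sin θ = 2.181·sin 15.4°/0.794 = 0.7294, θ = 46.84°; offset = 9.3·tan 46.84° = 9.917 m.
Σ offsets = 19.634 m.

19.6 m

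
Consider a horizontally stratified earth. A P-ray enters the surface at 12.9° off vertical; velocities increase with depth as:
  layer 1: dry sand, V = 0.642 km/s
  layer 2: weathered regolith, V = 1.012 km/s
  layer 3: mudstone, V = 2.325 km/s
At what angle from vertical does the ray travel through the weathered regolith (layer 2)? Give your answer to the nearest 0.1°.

20.6°

Ray parameter p = sin 12.9° / 0.642 = 3.4774e-01 s/km.
sin θ_2 = p·V_2 = 3.4774e-01 × 1.012 = 0.3519.
θ_2 = arcsin 0.3519 = 20.60°.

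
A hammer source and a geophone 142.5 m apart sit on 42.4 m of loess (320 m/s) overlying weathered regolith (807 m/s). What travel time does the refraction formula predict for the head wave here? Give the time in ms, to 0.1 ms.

θ_c = arcsin(V₁/V₂) = arcsin(320/807) = 23.36°, cos θ_c = 0.9180.
Intercept time tᵢ = 2h cos θ_c / V₁ = 2·42.4·0.9180/320 = 0.24328 s.
t = x/V₂ + tᵢ = 142.5/807 + 0.24328 = 0.41986 s.

419.9 ms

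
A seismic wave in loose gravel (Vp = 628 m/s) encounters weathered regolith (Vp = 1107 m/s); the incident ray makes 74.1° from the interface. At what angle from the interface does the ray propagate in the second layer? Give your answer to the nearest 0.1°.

Convert to the normal: θ₁ = 90° − 74.1° = 15.9°.
Snell's law: sin θ₂ = (V₂/V₁)·sin θ₁ = (1107/628)·sin 15.9° = 0.4829.
θ₂ = sin⁻¹(0.4829) = 28.88° (from vertical).
From the interface: 90° − 28.88° = 61.12°.

61.1°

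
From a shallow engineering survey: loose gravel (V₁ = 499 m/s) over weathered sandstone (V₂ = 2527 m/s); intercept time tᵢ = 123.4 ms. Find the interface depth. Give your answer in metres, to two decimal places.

31.41 m

h = tᵢ·V₁·V₂ / (2·√(V₂²−V₁²)).
√(V₂²−V₁²) = √(2527² − 499²) = 2477.2 m/s.
h = 0.1234 s × 499 × 2527 / (2 × 2477.2) = 31.41 m.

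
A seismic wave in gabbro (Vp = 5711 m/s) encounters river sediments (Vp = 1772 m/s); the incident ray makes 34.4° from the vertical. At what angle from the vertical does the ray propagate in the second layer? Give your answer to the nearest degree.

10°

sin θ₁/V₁ = sin θ₂/V₂ ⇒ sin θ₂ = 1772·sin 34.4°/5711 = 1772·0.5650/5711 = 0.1753.
θ₂ = arcsin 0.1753 = 10.10° from the normal.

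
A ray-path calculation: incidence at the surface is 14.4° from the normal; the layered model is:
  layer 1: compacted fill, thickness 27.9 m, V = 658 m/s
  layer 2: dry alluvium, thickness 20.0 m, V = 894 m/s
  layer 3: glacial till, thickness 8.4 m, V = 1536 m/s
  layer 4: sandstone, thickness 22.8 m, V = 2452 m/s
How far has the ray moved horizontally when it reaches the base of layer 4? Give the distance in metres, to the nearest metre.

Apply Snell's law at each interface; in layer i the horizontal offset is hᵢ·tan θᵢ.
Layer 1: θ = 14.40°; offset = 27.9·tan 14.40° = 7.164 m.
Layer 2: sin θ = 894·sin 14.4°/658 = 0.3379, θ = 19.75°; offset = 20.0·tan 19.75° = 7.180 m.
Layer 3: sin θ = 1536·sin 14.4°/658 = 0.5805, θ = 35.49°; offset = 8.4·tan 35.49° = 5.989 m.
Layer 4: sin θ = 2452·sin 14.4°/658 = 0.9267, θ = 67.93°; offset = 22.8·tan 67.93° = 56.236 m.
Σ offsets = 76.568 m.

77 m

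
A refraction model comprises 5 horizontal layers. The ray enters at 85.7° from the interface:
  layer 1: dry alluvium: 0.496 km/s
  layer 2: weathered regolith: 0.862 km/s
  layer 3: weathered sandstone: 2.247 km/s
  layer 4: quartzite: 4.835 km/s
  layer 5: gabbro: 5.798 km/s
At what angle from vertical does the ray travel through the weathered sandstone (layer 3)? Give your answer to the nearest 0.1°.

From the normal: θ₁ = 90° − 85.7° = 4.3°.
Ray parameter p = sin 4.3° / 0.496 = 1.5117e-01 s/km.
sin θ_3 = p·V_3 = 1.5117e-01 × 2.247 = 0.3397.
θ_3 = 19.86° from the vertical.

19.9°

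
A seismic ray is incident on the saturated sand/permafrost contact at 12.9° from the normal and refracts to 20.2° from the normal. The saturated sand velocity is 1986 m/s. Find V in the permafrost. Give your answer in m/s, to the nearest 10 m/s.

Snell's law: sin 12.9°/V₁ = sin 20.2°/V₂.
V₂ = V₁·sin 20.2°/sin 12.9° = 1986 × 1.5467 = 3071.72 m/s.

3070 m/s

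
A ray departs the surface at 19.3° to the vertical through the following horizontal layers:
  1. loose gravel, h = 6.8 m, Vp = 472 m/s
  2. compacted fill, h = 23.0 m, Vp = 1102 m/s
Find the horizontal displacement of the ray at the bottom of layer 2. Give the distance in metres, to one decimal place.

Apply Snell's law at each interface; in layer i the horizontal offset is hᵢ·tan θᵢ.
Layer 1: θ = 19.30°; offset = 6.8·tan 19.30° = 2.381 m.
Layer 2: sin θ = 1102·sin 19.3°/472 = 0.7717, θ = 50.50°; offset = 23.0·tan 50.50° = 27.905 m.
Σ offsets = 30.286 m.

30.3 m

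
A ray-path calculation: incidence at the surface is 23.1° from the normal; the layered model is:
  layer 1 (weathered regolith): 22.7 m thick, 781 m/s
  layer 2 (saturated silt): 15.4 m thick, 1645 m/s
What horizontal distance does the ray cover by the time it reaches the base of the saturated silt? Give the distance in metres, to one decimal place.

p = sin θ₁/V₁ = sin 23.1°/781 = 5.0235e-04 s/m is conserved through the stack.
Layer 1: θ = 23.10°; offset = 22.7·tan 23.10° = 9.682 m.
Layer 2: sin θ = p·1645 = 0.8264 → θ = 55.73°; offset = 15.4·tan 55.73° = 22.599 m.
Total horizontal offset = 32.281 m.

32.3 m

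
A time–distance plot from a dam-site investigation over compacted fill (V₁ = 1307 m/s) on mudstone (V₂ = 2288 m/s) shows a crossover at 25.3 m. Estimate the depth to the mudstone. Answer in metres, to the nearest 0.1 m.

6.6 m

h = (x_cross/2)·√((V₂−V₁)/(V₂+V₁)).
(V₂−V₁)/(V₂+V₁) = (2288−1307)/(2288+1307) = 0.2729; √ = 0.5224.
h = (25.3/2)·0.5224 = 6.61 m.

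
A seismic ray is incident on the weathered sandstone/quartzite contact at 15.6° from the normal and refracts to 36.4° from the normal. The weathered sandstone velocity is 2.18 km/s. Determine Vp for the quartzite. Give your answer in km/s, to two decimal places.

sin 15.6° = 0.2689; sin 36.4° = 0.5934.
V₂ = V₁·(sin θ₂/sin θ₁) = 2.18·(0.5934/0.2689) = 4.81 km/s.

4.81 km/s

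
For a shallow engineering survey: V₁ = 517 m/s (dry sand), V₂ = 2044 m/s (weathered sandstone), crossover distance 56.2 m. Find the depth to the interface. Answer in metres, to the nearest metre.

22 m

h = (x_cross/2)·√((V₂−V₁)/(V₂+V₁)).
(V₂−V₁)/(V₂+V₁) = (2044−517)/(2044+517) = 0.5963; √ = 0.7722.
h = (56.2/2)·0.7722 = 21.70 m.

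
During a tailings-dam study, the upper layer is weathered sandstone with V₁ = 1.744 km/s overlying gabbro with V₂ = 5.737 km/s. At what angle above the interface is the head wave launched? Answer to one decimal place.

72.3°

At critical incidence the refracted ray runs along the interface (θ₂ = 90°), so sin θ_c = V₁/V₂.
θ_c = arcsin(1.744/5.737) = arcsin 0.3040 = 17.70°.
Measured from the interface: 90° − 17.70° = 72.30°.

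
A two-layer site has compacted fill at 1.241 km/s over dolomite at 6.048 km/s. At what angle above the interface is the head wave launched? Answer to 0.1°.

At critical incidence the refracted ray runs along the interface (θ₂ = 90°), so sin θ_c = V₁/V₂.
θ_c = arcsin(1.241/6.048) = arcsin 0.2052 = 11.84°.
Measured from the interface: 90° − 11.84° = 78.16°.

78.2°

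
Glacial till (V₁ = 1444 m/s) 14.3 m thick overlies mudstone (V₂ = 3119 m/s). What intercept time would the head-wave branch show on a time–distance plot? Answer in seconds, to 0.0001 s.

0.0176 s

tᵢ = 2h·√(V₂²−V₁²)/(V₁V₂).
√(V₂²−V₁²) = √(3119²−1444²) = 2764.6 m/s.
tᵢ = 2·14.3·2764.6/(1444·3119) = 0.01756 s.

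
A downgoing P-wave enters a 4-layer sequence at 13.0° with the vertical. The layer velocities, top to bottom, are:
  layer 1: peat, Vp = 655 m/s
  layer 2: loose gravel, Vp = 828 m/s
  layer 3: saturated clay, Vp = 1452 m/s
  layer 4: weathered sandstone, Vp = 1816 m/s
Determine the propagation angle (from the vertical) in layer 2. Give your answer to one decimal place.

16.5°

Snell's law across each interface conserves sin θ / V, so sin θ_2 = V_2·sin θ₁/V₁.
sin θ_2 = 828 × sin 13.0° / 655 = 0.2844.
θ_2 = 16.52° from the vertical.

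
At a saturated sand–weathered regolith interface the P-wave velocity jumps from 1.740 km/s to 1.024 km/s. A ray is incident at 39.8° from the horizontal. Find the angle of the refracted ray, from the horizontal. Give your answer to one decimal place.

Convert to the normal: θ₁ = 90° − 39.8° = 50.2°.
sin θ₁/V₁ = sin θ₂/V₂ ⇒ sin θ₂ = 1.024·sin 50.2°/1.740 = 1.024·0.7683/1.740 = 0.4521.
θ₂ = arcsin 0.4521 = 26.88° from the normal.
From the interface: 90° − 26.88° = 63.12°.

63.1°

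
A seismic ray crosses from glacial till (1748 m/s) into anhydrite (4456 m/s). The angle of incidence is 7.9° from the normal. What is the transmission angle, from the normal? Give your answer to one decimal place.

20.5°

sin θ₁/V₁ = sin θ₂/V₂ ⇒ sin θ₂ = 4456·sin 7.9°/1748 = 4456·0.1374/1748 = 0.3504.
θ₂ = sin⁻¹(0.3504) = 20.51° (from vertical).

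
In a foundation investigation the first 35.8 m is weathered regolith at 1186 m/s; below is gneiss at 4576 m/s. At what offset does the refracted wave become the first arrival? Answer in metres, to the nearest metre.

93 m

x_cross = 2h·√((V₂+V₁)/(V₂−V₁)).
(V₂+V₁)/(V₂−V₁) = (4576+1186)/(4576−1186) = 1.6997; √ = 1.3037.
x_cross = 2·35.8·1.3037 = 93.35 m.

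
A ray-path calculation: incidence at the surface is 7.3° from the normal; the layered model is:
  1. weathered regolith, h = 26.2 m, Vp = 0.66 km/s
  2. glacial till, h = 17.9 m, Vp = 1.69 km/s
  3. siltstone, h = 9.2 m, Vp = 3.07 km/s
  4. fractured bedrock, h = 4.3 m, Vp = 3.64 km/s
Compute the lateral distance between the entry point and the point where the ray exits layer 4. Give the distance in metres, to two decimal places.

Apply Snell's law at each interface; in layer i the horizontal offset is hᵢ·tan θᵢ.
Layer 1: θ = 7.30°; offset = 26.2·tan 7.30° = 3.3563 m.
Layer 2: sin θ = 1.69·sin 7.3°/0.66 = 0.3254, θ = 18.99°; offset = 17.9·tan 18.99° = 6.1591 m.
Layer 3: sin θ = 3.07·sin 7.3°/0.66 = 0.5910, θ = 36.23°; offset = 9.2·tan 36.23° = 6.7410 m.
Layer 4: sin θ = 3.64·sin 7.3°/0.66 = 0.7008, θ = 44.49°; offset = 4.3·tan 44.49° = 4.2241 m.
Summing the layer offsets gives 20.4805 m.

20.48 m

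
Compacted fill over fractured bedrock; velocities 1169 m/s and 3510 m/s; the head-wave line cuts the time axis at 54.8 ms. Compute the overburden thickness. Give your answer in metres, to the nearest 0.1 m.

h = tᵢ·V₁·V₂ / (2·√(V₂²−V₁²)).
√(V₂²−V₁²) = √(3510² − 1169²) = 3309.6 m/s.
h = 0.0548 s × 1169 × 3510 / (2 × 3309.6) = 33.97 m.

34.0 m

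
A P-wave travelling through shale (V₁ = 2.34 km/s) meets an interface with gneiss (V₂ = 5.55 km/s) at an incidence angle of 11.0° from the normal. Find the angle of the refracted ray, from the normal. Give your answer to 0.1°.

Snell's law: sin θ₂ = (V₂/V₁)·sin θ₁ = (5.55/2.34)·sin 11.0° = 0.4526.
θ₂ = arcsin 0.4526 = 26.91° from the normal.

26.9°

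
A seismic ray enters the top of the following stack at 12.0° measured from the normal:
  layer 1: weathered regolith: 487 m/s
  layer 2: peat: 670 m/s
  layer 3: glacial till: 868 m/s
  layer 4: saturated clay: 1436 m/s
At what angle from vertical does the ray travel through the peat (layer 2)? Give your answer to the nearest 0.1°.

16.6°

Ray parameter p = sin 12.0° / 487 = 4.2692e-04 s/m.
sin θ_2 = p·V_2 = 4.2692e-04 × 670 = 0.2860.
θ_2 = arcsin 0.2860 = 16.62°.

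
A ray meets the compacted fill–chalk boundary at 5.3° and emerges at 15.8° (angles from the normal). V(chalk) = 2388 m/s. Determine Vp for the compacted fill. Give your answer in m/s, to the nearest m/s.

Snell's law: sin 5.3°/V₁ = sin 15.8°/V₂.
V₁ = V₂·sin 5.3°/sin 15.8° = 2388 × 0.3392 = 810.12 m/s.

810 m/s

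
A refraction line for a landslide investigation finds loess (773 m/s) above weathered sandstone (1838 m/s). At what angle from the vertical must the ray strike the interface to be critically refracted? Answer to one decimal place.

Critical incidence: sin θ_c = V₁/V₂ = 773/1838 = 0.4206.
θ_c = arcsin 0.4206 = 24.87°.

24.9°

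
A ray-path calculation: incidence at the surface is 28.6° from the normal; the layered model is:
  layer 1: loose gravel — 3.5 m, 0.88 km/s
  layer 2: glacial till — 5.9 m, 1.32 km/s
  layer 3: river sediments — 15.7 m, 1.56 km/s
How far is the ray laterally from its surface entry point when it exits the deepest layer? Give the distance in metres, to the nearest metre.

33 m

p = sin θ₁/V₁ = sin 28.6°/0.88 = 5.4397e-01 s/km is conserved through the stack.
Layer 1: θ = 28.60°; offset = 3.5·tan 28.60° = 1.908 m.
Layer 2: sin θ = p·1.32 = 0.7180 → θ = 45.89°; offset = 5.9·tan 45.89° = 6.087 m.
Layer 3: sin θ = p·1.56 = 0.8486 → θ = 58.06°; offset = 15.7·tan 58.06° = 25.183 m.
Total horizontal offset = 33.178 m.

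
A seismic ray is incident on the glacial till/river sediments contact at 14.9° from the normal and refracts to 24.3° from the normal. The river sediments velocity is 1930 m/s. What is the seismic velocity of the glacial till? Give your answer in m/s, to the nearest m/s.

1206 m/s

sin 14.9° = 0.2571; sin 24.3° = 0.4115.
V₁ = V₂·(sin θ₁/sin θ₂) = 1930·(0.2571/0.4115) = 1205.95 m/s.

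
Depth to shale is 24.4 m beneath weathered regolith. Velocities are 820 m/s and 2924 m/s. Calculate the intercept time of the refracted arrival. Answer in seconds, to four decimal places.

tᵢ = 2h·√(V₂²−V₁²)/(V₁V₂).
√(V₂²−V₁²) = √(2924²−820²) = 2806.7 m/s.
tᵢ = 2·24.4·2806.7/(820·2924) = 0.05712 s.

0.0571 s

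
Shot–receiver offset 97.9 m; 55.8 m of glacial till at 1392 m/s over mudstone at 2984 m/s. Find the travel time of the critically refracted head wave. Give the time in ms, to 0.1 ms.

103.7 ms

t = x/V₂ + 2h·√(V₂²−V₁²)/(V₁V₂).
√(V₂²−V₁²) = √(2984²−1392²) = 2639.4 m/s; delay term = 2·55.8·2639.4/(1392·2984) = 0.07091 s.
t = 97.9/2984 + 0.07091 = 0.10372 s.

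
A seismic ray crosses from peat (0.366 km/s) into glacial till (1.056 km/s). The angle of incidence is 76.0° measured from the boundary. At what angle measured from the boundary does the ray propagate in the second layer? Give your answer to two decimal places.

Angle from the normal: 90° − 76.0° = 14.0°.
sin θ₁/V₁ = sin θ₂/V₂ ⇒ sin θ₂ = 1.056·sin 14.0°/0.366 = 1.056·0.2419/0.366 = 0.6980.
θ₂ = sin⁻¹(0.6980) = 44.27° (from vertical).
From the interface: 90° − 44.27° = 45.73°.

45.73°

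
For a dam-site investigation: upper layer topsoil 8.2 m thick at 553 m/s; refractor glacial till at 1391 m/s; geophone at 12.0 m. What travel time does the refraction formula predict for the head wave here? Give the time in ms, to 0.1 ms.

θ_c = arcsin(V₁/V₂) = arcsin(553/1391) = 23.43°, cos θ_c = 0.9176.
Intercept time tᵢ = 2h cos θ_c / V₁ = 2·8.2·0.9176/553 = 0.02721 s.
t = x/V₂ + tᵢ = 12.0/1391 + 0.02721 = 0.03584 s.

35.8 ms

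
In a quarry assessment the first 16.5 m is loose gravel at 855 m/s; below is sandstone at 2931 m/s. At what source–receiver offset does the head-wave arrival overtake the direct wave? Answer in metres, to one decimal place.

θ_c = arcsin(855/2931) = 16.96°, so cos θ_c = 0.9565 and tᵢ = 2h cos θ_c/V₁ = 0.0369 s.
At crossover x/V₁ = x/V₂ + tᵢ ⇒ x = tᵢ/(1/V₁ − 1/V₂) = 0.03692/(1.1696e-03 − 3.4118e-04) = 44.56 m.

44.6 m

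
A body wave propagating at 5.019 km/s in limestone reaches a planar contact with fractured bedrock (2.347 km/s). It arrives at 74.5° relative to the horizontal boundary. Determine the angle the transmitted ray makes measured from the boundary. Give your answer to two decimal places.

82.82°

Angle from the normal: 90° − 74.5° = 15.5°.
sin θ₁/V₁ = sin θ₂/V₂ ⇒ sin θ₂ = 2.347·sin 15.5°/5.019 = 2.347·0.2672/5.019 = 0.1250.
θ₂ = arcsin 0.1250 = 7.18° from the normal.
From the interface: 90° − 7.18° = 82.82°.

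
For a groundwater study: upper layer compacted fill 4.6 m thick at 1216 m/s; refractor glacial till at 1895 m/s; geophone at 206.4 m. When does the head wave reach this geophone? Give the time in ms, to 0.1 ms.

114.7 ms

θ_c = arcsin(V₁/V₂) = arcsin(1216/1895) = 39.92°, cos θ_c = 0.7670.
Intercept time tᵢ = 2h cos θ_c / V₁ = 2·4.6·0.7670/1216 = 0.00580 s.
t = x/V₂ + tᵢ = 206.4/1895 + 0.00580 = 0.11472 s.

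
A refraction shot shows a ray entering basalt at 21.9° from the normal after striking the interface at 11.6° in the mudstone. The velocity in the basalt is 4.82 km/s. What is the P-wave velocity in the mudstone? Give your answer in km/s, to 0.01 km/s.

2.60 km/s

Snell's law: sin 11.6°/V₁ = sin 21.9°/V₂.
V₁ = V₂·sin 11.6°/sin 21.9° = 4.82 × 0.5391 = 2.60 km/s.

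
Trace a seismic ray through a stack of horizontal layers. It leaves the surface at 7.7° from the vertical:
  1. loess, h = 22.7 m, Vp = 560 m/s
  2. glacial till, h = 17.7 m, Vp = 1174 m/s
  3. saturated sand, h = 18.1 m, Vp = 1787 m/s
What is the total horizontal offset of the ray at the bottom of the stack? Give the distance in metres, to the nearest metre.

17 m

p = sin θ₁/V₁ = sin 7.7°/560 = 2.3926e-04 s/m is conserved through the stack.
Layer 1: θ = 7.70°; offset = 22.7·tan 7.70° = 3.069 m.
Layer 2: sin θ = p·1174 = 0.2809 → θ = 16.31°; offset = 17.7·tan 16.31° = 5.180 m.
Layer 3: sin θ = p·1787 = 0.4276 → θ = 25.31°; offset = 18.1·tan 25.31° = 8.561 m.
Total horizontal offset = 16.810 m.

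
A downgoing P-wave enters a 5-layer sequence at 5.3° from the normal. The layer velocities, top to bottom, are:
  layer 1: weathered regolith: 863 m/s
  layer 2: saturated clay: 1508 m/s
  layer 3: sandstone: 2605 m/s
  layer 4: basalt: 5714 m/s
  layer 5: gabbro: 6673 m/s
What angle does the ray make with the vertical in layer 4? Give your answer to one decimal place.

Snell's law across each interface conserves sin θ / V, so sin θ_4 = V_4·sin θ₁/V₁.
sin θ_4 = 5714 × sin 5.3° / 863 = 0.6116.
θ_4 = arcsin 0.6116 = 37.70°.

37.7°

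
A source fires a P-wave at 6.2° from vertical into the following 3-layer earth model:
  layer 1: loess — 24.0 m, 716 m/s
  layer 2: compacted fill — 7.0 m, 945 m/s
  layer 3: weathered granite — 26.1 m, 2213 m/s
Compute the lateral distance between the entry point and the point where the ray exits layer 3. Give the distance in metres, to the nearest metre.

13 m

Apply Snell's law at each interface; in layer i the horizontal offset is hᵢ·tan θᵢ.
Layer 1: θ = 6.20°; offset = 24.0·tan 6.20° = 2.607 m.
Layer 2: sin θ = 945·sin 6.2°/716 = 0.1425, θ = 8.19°; offset = 7.0·tan 8.19° = 1.008 m.
Layer 3: sin θ = 2213·sin 6.2°/716 = 0.3338, θ = 19.50°; offset = 26.1·tan 19.50° = 9.242 m.
Summing the layer offsets gives 12.858 m.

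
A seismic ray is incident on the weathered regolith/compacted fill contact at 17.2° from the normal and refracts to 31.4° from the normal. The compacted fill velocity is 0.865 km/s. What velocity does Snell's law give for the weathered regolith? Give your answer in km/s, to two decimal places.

sin 17.2° = 0.2957; sin 31.4° = 0.5210.
V₁ = V₂·(sin θ₁/sin θ₂) = 0.865·(0.2957/0.5210) = 0.49 km/s.

0.49 km/s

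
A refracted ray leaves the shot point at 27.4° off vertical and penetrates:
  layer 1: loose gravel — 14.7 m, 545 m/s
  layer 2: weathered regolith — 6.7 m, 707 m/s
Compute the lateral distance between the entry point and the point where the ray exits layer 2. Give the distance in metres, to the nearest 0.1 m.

12.6 m

Ray parameter p = sin 27.4° / 545 m/s = 8.4440e-04 s/m.
Layer 1: θ = 27.40°; offset = 14.7·tan 27.40° = 7.620 m.
Layer 2: sin θ = p·707 = 0.5970 → θ = 36.65°; offset = 6.7·tan 36.65° = 4.986 m.
Σ offsets = 12.606 m.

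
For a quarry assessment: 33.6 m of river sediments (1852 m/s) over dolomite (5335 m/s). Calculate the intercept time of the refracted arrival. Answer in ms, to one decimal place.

tᵢ = 2h·√(V₂²−V₁²)/(V₁V₂).
√(V₂²−V₁²) = √(5335²−1852²) = 5003.2 m/s.
tᵢ = 2·33.6·5003.2/(1852·5335) = 0.03403 s.

34.0 ms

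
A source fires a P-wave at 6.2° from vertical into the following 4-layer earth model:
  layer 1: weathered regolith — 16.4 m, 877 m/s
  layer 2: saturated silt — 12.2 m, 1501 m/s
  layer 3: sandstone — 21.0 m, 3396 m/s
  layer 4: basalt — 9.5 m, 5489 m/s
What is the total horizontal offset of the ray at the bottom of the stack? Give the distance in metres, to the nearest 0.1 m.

Apply Snell's law at each interface; in layer i the horizontal offset is hᵢ·tan θᵢ.
Layer 1: θ = 6.20°; offset = 16.4·tan 6.20° = 1.782 m.
Layer 2: sin θ = 1501·sin 6.2°/877 = 0.1848, θ = 10.65°; offset = 12.2·tan 10.65° = 2.295 m.
Layer 3: sin θ = 3396·sin 6.2°/877 = 0.4182, θ = 24.72°; offset = 21.0·tan 24.72° = 9.668 m.
Layer 4: sin θ = 5489·sin 6.2°/877 = 0.6760, θ = 42.53°; offset = 9.5·tan 42.53° = 8.714 m.
Total horizontal offset = 22.458 m.

22.5 m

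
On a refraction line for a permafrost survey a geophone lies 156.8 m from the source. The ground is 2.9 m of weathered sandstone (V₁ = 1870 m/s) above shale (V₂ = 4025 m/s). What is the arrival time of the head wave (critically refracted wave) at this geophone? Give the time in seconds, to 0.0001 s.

0.0417 s

θ_c = arcsin(V₁/V₂) = arcsin(1870/4025) = 27.68°, cos θ_c = 0.8855.
Intercept time tᵢ = 2h cos θ_c / V₁ = 2·2.9·0.8855/1870 = 0.00275 s.
t = x/V₂ + tᵢ = 156.8/4025 + 0.00275 = 0.04170 s.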